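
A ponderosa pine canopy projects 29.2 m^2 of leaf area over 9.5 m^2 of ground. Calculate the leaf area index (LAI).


Formula: LAI = total leaf area / ground area  (dimensionless)
LAI = 29.2 m^2 / 9.5 m^2
LAI = 3.07

3.07


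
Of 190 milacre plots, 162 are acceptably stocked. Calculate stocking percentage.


Formula: Stocking % = stocked plots / total plots * 100
Stocking = 162 / 190 * 100
Stocking = 0.8526 * 100 = 85.3%

85.3


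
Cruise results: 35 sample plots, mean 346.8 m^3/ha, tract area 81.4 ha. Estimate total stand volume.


Formula: Total Volume = Mean Volume per ha * Total Area
Total Volume = 346.8 m^3/ha * 81.4 ha
Total Volume = 28230 m^3

28230


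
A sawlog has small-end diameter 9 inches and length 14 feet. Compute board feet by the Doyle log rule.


Doyle: BF = (D - 4)^2 * L / 16
Adjusted diameter = 9 - 4 = 5 in
(D-4)^2 = 5^2 = 25
BF = 25 * 14 / 16 = 22 BF

22


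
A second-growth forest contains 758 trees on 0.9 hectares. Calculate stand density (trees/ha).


Formula: Stand Density = N_trees / Area_ha
Density = 758 trees / 0.9 ha
Density = 842 trees/ha

842


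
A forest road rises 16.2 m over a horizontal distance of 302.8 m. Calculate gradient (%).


Formula: Gradient = rise / run * 100
Gradient = 16.2 / 302.8 * 100 = 5.4%

5.4


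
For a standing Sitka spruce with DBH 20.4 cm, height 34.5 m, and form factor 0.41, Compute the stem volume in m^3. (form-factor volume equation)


Formula: V = pi * (DBH/200)^2 * H * ff
Radius = DBH/200 = 20.4/200 = 0.102 m
Radius^2 = 0.102^2 = 0.010404 m^2
V = pi * 0.010404 * 34.5 * 0.41
V = 0.462 m^3

0.462


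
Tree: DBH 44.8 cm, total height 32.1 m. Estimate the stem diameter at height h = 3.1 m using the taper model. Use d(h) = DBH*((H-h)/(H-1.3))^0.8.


Taper: d(h) = DBH * ((H - h) / (H - 1.3))^0.8
Numerator = H - h = 32.1 - 3.1 = 29.0 m
Denominator = H - 1.3 = 32.1 - 1.3 = 30.8 m
Ratio = 29.0 / 30.8 = 0.94156
d = 44.8 * 0.94156^0.8 = 42.7 cm

42.7


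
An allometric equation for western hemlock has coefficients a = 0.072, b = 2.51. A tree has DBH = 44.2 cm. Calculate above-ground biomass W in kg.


Formula: W = a * DBH^b  (allometric power law)
DBH^b = 44.2^2.51 = 13489.9362
W = 0.072 * 13489.9362 = 971.3 kg

971.3


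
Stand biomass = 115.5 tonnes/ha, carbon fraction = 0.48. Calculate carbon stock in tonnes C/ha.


Formula: Carbon Stock = Biomass * Carbon Fraction
C = 115.5 t/ha * 0.48
C = 55.4 t C/ha

55.4


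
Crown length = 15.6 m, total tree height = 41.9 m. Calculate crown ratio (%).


Formula: Crown Ratio = (Crown Length / Total Height) * 100
CR = (15.6 m / 41.9 m) * 100
CR = 0.3723 * 100 = 37.2%

37.2


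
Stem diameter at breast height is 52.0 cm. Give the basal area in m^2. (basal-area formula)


Formula: BA = pi * (DBH/2)^2 / 10000  (cm^2 to m^2)
Radius = DBH/2 = 52.0/2 = 26.0 cm
BA = pi * 26.0^2 / 10000
   = 2123.7166 cm^2 / 10000
   = 0.2124 m^2

0.2124


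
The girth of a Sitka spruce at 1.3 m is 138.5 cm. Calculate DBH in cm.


Formula: DBH = C / pi
DBH = 138.5 / pi
pi = 3.14159...
DBH = 44.1 cm

44.1


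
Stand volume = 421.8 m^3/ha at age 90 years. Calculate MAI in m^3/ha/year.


Formula: MAI = Total Volume / Stand Age
MAI = 421.8 m^3/ha / 90 years
MAI = 4.69 m^3/ha/year

4.69


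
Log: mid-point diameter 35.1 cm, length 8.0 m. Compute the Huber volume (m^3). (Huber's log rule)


Huber: V = Am * L,  Am = pi*(Dm/200)^2
Am = pi*(35.1/200)^2 = 0.096762 m^2
V = 0.096762*8.0 = 0.7741 m^3

0.7741


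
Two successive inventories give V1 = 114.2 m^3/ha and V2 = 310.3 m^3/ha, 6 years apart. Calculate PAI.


Formula: PAI = (V_T2 - V_T1) / (T2 - T1)
Volume increment = 310.3 - 114.2 = 196.1 m^3/ha
PAI = 196.1 / 6 = 32.68 m^3/ha/year

32.68


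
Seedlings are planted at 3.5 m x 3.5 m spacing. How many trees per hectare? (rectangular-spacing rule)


Formula: TPH = 10000 m^2/ha / (spacing_x * spacing_y)
Area per tree = 3.5 m * 3.5 m = 12.25 m^2
TPH = 10000 / 12.25 = 816 trees/ha

816


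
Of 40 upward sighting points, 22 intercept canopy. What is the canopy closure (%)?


Formula: Canopy closure = covered points / total points * 100
Closure = 22 / 40 * 100
Closure = 0.55 * 100 = 55.0%

55.0


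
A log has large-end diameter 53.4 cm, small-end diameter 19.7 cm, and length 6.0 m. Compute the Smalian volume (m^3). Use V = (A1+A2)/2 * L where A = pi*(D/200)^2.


Smalian: V = (A1 + A2)/2 * L,  A = pi*(D/200)^2
A1 = pi*(53.4/200)^2 = 0.223961 m^2
A2 = pi*(19.7/200)^2 = 0.030481 m^2
V = (0.223961+0.030481)/2*6.0 = 0.7633 m^3

0.7633


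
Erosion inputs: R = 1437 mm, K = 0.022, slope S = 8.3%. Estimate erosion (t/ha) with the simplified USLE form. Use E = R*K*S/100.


Formula: E = R * K * S / 100  (simplified USLE)
R * K = 1437 * 0.022 = 31.614
E = 31.614 * 8.3 / 100 = 2.62 t/ha

2.62


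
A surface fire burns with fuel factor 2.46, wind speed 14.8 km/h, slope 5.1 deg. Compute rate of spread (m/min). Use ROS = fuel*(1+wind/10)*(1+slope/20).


Formula: ROS = fuel * (1 + wind/10) * (1 + slope/20)
Wind factor = 1 + 14.8/10 = 2.48
Slope factor = 1 + 5.1/20 = 1.255
ROS = 2.46 * 2.48 * 1.255 = 7.66 m/min

7.66


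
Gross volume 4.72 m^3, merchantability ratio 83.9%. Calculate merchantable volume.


Formula: MV = V_total * (merchantable_pct / 100)
Merchantable fraction = 83.9% / 100 = 0.839
MV = 4.72 m^3 * 0.839 = 3.96 m^3

3.96


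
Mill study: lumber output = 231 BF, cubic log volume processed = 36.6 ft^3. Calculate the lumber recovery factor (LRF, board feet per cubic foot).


Formula: LRF = Lumber Output (BF) / Log Input (ft^3)
LRF = 231 BF / 36.6 ft^3
LRF = 6.31 BF/ft^3

6.31


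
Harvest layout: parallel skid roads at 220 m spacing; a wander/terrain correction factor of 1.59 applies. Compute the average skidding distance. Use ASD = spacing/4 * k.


Formula: ASD = (spacing / 4) * correction
Uncorrected distance = spacing / 4 = 220 / 4 = 55 m
ASD = 55 * 1.59 = 87 m

87


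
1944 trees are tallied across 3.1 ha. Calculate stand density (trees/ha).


Formula: Stand Density = N_trees / Area_ha
Density = 1944 trees / 3.1 ha
Density = 627 trees/ha

627


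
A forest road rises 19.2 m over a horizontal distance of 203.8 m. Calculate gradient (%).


Formula: Gradient = rise / run * 100
Gradient = 19.2 / 203.8 * 100 = 9.4%

9.4


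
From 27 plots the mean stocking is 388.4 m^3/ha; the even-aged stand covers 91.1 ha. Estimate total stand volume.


Formula: Total Volume = Mean Volume per ha * Total Area
Total Volume = 388.4 m^3/ha * 91.1 ha
Total Volume = 35383 m^3

35383


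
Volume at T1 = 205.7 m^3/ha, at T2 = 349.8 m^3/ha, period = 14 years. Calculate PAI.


Formula: PAI = (V_T2 - V_T1) / (T2 - T1)
Volume increment = 349.8 - 205.7 = 144.1 m^3/ha
PAI = 144.1 / 14 = 10.29 m^3/ha/year

10.29


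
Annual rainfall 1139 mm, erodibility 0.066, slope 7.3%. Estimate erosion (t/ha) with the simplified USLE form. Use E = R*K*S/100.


Formula: E = R * K * S / 100  (simplified USLE)
R * K = 1139 * 0.066 = 75.174
E = 75.174 * 7.3 / 100 = 5.49 t/ha

5.49


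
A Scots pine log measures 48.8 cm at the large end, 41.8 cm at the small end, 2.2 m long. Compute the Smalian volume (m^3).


Smalian: V = (A1 + A2)/2 * L,  A = pi*(D/200)^2
A1 = pi*(48.8/200)^2 = 0.187038 m^2
A2 = pi*(41.8/200)^2 = 0.137228 m^2
V = (0.187038+0.137228)/2*2.2 = 0.3567 m^3

0.3567


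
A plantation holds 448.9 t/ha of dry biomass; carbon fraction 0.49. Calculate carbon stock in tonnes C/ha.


Formula: Carbon Stock = Biomass * Carbon Fraction
C = 448.9 t/ha * 0.49
C = 220.0 t C/ha

220.0


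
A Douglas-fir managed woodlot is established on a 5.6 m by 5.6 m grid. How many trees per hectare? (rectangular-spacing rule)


Formula: TPH = 10000 m^2/ha / (spacing_x * spacing_y)
Area per tree = 5.6 m * 5.6 m = 31.36 m^2
TPH = 10000 / 31.36 = 319 trees/ha

319


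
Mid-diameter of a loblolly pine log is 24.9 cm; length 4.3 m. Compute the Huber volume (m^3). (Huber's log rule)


Huber: V = Am * L,  Am = pi*(Dm/200)^2
Am = pi*(24.9/200)^2 = 0.048695 m^2
V = 0.048695*4.3 = 0.2094 m^3

0.2094


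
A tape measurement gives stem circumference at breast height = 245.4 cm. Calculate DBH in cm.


Formula: DBH = C / pi
DBH = 245.4 / pi
pi = 3.14159...
DBH = 78.1 cm

78.1


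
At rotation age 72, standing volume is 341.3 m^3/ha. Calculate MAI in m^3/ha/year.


Formula: MAI = Total Volume / Stand Age
MAI = 341.3 m^3/ha / 72 years
MAI = 4.74 m^3/ha/year

4.74


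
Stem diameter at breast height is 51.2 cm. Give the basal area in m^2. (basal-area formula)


Formula: BA = pi * (DBH/2)^2 / 10000  (cm^2 to m^2)
Radius = DBH/2 = 51.2/2 = 25.6 cm
BA = pi * 25.6^2 / 10000
   = 2058.8742 cm^2 / 10000
   = 0.2059 m^2

0.2059


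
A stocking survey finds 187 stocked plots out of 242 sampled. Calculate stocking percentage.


Formula: Stocking % = stocked plots / total plots * 100
Stocking = 187 / 242 * 100
Stocking = 0.7727 * 100 = 77.3%

77.3


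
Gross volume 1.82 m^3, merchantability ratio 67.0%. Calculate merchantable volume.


Formula: MV = V_total * (merchantable_pct / 100)
Merchantable fraction = 67.0% / 100 = 0.67
MV = 1.82 m^3 * 0.67 = 1.219 m^3

1.219


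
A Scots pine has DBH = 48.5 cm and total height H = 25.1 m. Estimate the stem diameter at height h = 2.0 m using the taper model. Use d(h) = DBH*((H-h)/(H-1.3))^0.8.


Taper: d(h) = DBH * ((H - h) / (H - 1.3))^0.8
Numerator = H - h = 25.1 - 2.0 = 23.1 m
Denominator = H - 1.3 = 25.1 - 1.3 = 23.8 m
Ratio = 23.1 / 23.8 = 0.97059
d = 48.5 * 0.97059^0.8 = 47.4 cm

47.4


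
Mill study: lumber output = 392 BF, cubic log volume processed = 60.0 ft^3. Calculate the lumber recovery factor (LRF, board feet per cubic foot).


Formula: LRF = Lumber Output (BF) / Log Input (ft^3)
LRF = 392 BF / 60.0 ft^3
LRF = 6.53 BF/ft^3

6.53


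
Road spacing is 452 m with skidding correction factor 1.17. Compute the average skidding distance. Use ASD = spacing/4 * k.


Formula: ASD = (spacing / 4) * correction
Uncorrected distance = spacing / 4 = 452 / 4 = 113 m
ASD = 113 * 1.17 = 132 m

132


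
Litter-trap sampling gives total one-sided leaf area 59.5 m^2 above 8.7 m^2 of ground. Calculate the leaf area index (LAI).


Formula: LAI = total leaf area / ground area  (dimensionless)
LAI = 59.5 m^2 / 8.7 m^2
LAI = 6.84

6.84


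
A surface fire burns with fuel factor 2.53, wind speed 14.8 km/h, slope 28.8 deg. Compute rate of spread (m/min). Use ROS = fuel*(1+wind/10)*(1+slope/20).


Formula: ROS = fuel * (1 + wind/10) * (1 + slope/20)
Wind factor = 1 + 14.8/10 = 2.48
Slope factor = 1 + 28.8/20 = 2.44
ROS = 2.53 * 2.48 * 2.44 = 15.31 m/min

15.31


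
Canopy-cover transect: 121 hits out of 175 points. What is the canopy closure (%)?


Formula: Canopy closure = covered points / total points * 100
Closure = 121 / 175 * 100
Closure = 0.6914 * 100 = 69.1%

69.1


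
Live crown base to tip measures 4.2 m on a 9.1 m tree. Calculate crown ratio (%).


Formula: Crown Ratio = (Crown Length / Total Height) * 100
CR = (4.2 m / 9.1 m) * 100
CR = 0.4615 * 100 = 46.2%

46.2


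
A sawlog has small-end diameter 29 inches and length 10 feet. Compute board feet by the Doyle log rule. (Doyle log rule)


Doyle: BF = (D - 4)^2 * L / 16
Adjusted diameter = 29 - 4 = 25 in
(D-4)^2 = 25^2 = 625
BF = 625 * 10 / 16 = 391 BF

391


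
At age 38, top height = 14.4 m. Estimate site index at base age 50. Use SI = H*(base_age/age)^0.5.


Formula: SI = H_dom * (base_age / age)^0.5
Age ratio = 50 / 38 = 1.31579
sqrt(age_ratio) = 1.14708
SI = 14.4 * 1.14708 = 16.5 m

16.5


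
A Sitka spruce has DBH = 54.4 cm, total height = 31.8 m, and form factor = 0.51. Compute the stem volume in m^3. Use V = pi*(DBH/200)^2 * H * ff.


Formula: V = pi * (DBH/200)^2 * H * ff
Radius = DBH/200 = 54.4/200 = 0.272 m
Radius^2 = 0.272^2 = 0.073984 m^2
V = pi * 0.073984 * 31.8 * 0.51
V = 3.77 m^3

3.77


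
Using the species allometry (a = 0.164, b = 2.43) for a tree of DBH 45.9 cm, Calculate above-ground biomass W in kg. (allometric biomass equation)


Formula: W = a * DBH^b  (allometric power law)
DBH^b = 45.9^2.43 = 10919.5521
W = 0.164 * 10919.5521 = 1790.8 kg

1790.8


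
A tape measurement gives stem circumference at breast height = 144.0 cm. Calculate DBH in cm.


Formula: DBH = C / pi
DBH = 144.0 / pi
pi = 3.14159...
DBH = 45.8 cm

45.8


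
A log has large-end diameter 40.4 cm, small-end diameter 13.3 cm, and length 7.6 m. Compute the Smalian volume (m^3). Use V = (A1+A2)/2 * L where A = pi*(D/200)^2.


Smalian: V = (A1 + A2)/2 * L,  A = pi*(D/200)^2
A1 = pi*(40.4/200)^2 = 0.12819 m^2
A2 = pi*(13.3/200)^2 = 0.013893 m^2
V = (0.12819+0.013893)/2*7.6 = 0.5399 m^3

0.5399


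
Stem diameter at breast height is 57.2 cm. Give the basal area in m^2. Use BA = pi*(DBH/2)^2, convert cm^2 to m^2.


Formula: BA = pi * (DBH/2)^2 / 10000  (cm^2 to m^2)
Radius = DBH/2 = 57.2/2 = 28.6 cm
BA = pi * 28.6^2 / 10000
   = 2569.6971 cm^2 / 10000
   = 0.257 m^2

0.257


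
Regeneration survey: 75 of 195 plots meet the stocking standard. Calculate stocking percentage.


Formula: Stocking % = stocked plots / total plots * 100
Stocking = 75 / 195 * 100
Stocking = 0.3846 * 100 = 38.5%

38.5


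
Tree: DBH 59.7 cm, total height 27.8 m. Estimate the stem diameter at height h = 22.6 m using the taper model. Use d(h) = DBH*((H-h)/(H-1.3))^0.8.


Taper: d(h) = DBH * ((H - h) / (H - 1.3))^0.8
Numerator = H - h = 27.8 - 22.6 = 5.2 m
Denominator = H - 1.3 = 27.8 - 1.3 = 26.5 m
Ratio = 5.2 / 26.5 = 0.19623
d = 59.7 * 0.19623^0.8 = 16.2 cm

16.2


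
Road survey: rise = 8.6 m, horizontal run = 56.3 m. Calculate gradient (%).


Formula: Gradient = rise / run * 100
Gradient = 8.6 / 56.3 * 100 = 15.3%

15.3


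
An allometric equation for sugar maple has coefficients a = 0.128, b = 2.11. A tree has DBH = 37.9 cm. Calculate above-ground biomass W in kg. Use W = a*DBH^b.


Formula: W = a * DBH^b  (allometric power law)
DBH^b = 37.9^2.11 = 2142.539
W = 0.128 * 2142.539 = 274.2 kg

274.2


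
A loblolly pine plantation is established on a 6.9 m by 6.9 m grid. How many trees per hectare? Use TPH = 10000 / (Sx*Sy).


Formula: TPH = 10000 m^2/ha / (spacing_x * spacing_y)
Area per tree = 6.9 m * 6.9 m = 47.61 m^2
TPH = 10000 / 47.61 = 210 trees/ha

210


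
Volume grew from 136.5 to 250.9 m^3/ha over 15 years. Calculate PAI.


Formula: PAI = (V_T2 - V_T1) / (T2 - T1)
Volume increment = 250.9 - 136.5 = 114.4 m^3/ha
PAI = 114.4 / 15 = 7.63 m^3/ha/year

7.63


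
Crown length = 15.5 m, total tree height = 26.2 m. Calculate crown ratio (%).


Formula: Crown Ratio = (Crown Length / Total Height) * 100
CR = (15.5 m / 26.2 m) * 100
CR = 0.5916 * 100 = 59.2%

59.2


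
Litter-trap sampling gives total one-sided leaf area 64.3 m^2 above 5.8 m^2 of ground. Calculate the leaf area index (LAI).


Formula: LAI = total leaf area / ground area  (dimensionless)
LAI = 64.3 m^2 / 5.8 m^2
LAI = 11.09

11.09


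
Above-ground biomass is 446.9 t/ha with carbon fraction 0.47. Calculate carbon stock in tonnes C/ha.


Formula: Carbon Stock = Biomass * Carbon Fraction
C = 446.9 t/ha * 0.47
C = 210.0 t C/ha

210.0


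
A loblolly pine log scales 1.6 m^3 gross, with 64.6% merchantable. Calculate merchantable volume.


Formula: MV = V_total * (merchantable_pct / 100)
Merchantable fraction = 64.6% / 100 = 0.646
MV = 1.6 m^3 * 0.646 = 1.034 m^3

1.034


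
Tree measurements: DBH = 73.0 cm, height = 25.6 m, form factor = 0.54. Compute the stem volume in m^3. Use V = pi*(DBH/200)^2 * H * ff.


Formula: V = pi * (DBH/200)^2 * H * ff
Radius = DBH/200 = 73.0/200 = 0.365 m
Radius^2 = 0.365^2 = 0.133225 m^2
V = pi * 0.133225 * 25.6 * 0.54
V = 5.786 m^3

5.786


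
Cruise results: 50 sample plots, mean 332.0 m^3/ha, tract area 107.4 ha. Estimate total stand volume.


Formula: Total Volume = Mean Volume per ha * Total Area
Total Volume = 332.0 m^3/ha * 107.4 ha
Total Volume = 35657 m^3

35657


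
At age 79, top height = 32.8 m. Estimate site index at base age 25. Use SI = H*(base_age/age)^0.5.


Formula: SI = H_dom * (base_age / age)^0.5
Age ratio = 25 / 79 = 0.31646
sqrt(age_ratio) = 0.56254
SI = 32.8 * 0.56254 = 18.5 m

18.5


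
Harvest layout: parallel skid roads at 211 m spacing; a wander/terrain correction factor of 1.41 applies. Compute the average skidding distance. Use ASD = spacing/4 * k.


Formula: ASD = (spacing / 4) * correction
Uncorrected distance = spacing / 4 = 211 / 4 = 52.75 m
ASD = 52.75 * 1.41 = 74 m

74


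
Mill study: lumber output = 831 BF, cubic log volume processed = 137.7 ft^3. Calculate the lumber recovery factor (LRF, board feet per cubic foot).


Formula: LRF = Lumber Output (BF) / Log Input (ft^3)
LRF = 831 BF / 137.7 ft^3
LRF = 6.03 BF/ft^3

6.03


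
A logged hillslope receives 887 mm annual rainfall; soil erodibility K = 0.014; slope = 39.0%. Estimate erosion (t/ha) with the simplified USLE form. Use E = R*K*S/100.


Formula: E = R * K * S / 100  (simplified USLE)
R * K = 887 * 0.014 = 12.418
E = 12.418 * 39.0 / 100 = 4.84 t/ha

4.84


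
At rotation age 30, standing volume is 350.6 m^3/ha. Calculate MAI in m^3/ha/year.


Formula: MAI = Total Volume / Stand Age
MAI = 350.6 m^3/ha / 30 years
MAI = 11.69 m^3/ha/year

11.69


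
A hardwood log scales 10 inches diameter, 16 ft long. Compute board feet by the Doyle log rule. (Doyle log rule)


Doyle: BF = (D - 4)^2 * L / 16
Adjusted diameter = 10 - 4 = 6 in
(D-4)^2 = 6^2 = 36
BF = 36 * 16 / 16 = 36 BF

36


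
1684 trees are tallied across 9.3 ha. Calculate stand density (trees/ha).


Formula: Stand Density = N_trees / Area_ha
Density = 1684 trees / 9.3 ha
Density = 181 trees/ha

181


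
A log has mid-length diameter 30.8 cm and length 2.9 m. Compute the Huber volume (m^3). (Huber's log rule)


Huber: V = Am * L,  Am = pi*(Dm/200)^2
Am = pi*(30.8/200)^2 = 0.074506 m^2
V = 0.074506*2.9 = 0.2161 m^3

0.2161


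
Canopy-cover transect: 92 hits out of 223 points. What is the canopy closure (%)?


Formula: Canopy closure = covered points / total points * 100
Closure = 92 / 223 * 100
Closure = 0.4126 * 100 = 41.3%

41.3


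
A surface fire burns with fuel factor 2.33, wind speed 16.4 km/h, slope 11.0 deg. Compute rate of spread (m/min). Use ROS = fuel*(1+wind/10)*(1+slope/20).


Formula: ROS = fuel * (1 + wind/10) * (1 + slope/20)
Wind factor = 1 + 16.4/10 = 2.64
Slope factor = 1 + 11.0/20 = 1.55
ROS = 2.33 * 2.64 * 1.55 = 9.53 m/min

9.53


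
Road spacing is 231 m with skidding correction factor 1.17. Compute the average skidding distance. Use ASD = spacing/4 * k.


Formula: ASD = (spacing / 4) * correction
Uncorrected distance = spacing / 4 = 231 / 4 = 57.75 m
ASD = 57.75 * 1.17 = 68 m

68


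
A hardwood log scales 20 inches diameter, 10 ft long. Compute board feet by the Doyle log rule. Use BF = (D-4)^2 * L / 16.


Doyle: BF = (D - 4)^2 * L / 16
Adjusted diameter = 20 - 4 = 16 in
(D-4)^2 = 16^2 = 256
BF = 256 * 10 / 16 = 160 BF

160


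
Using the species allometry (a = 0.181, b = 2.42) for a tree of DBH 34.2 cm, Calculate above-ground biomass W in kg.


Formula: W = a * DBH^b  (allometric power law)
DBH^b = 34.2^2.42 = 5156.3594
W = 0.181 * 5156.3594 = 933.3 kg

933.3


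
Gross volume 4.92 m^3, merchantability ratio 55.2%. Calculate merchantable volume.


Formula: MV = V_total * (merchantable_pct / 100)
Merchantable fraction = 55.2% / 100 = 0.552
MV = 4.92 m^3 * 0.552 = 2.716 m^3

2.716


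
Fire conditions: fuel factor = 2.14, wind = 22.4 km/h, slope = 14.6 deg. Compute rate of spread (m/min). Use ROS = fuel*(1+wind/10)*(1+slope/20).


Formula: ROS = fuel * (1 + wind/10) * (1 + slope/20)
Wind factor = 1 + 22.4/10 = 3.24
Slope factor = 1 + 14.6/20 = 1.73
ROS = 2.14 * 3.24 * 1.73 = 12.0 m/min

12.0


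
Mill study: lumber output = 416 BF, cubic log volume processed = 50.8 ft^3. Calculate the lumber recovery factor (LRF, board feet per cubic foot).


Formula: LRF = Lumber Output (BF) / Log Input (ft^3)
LRF = 416 BF / 50.8 ft^3
LRF = 8.19 BF/ft^3

8.19


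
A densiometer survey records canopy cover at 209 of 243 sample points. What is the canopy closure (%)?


Formula: Canopy closure = covered points / total points * 100
Closure = 209 / 243 * 100
Closure = 0.8601 * 100 = 86.0%

86.0


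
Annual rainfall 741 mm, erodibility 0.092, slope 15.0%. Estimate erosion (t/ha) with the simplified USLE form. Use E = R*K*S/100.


Formula: E = R * K * S / 100  (simplified USLE)
R * K = 741 * 0.092 = 68.172
E = 68.172 * 15.0 / 100 = 10.23 t/ha

10.23


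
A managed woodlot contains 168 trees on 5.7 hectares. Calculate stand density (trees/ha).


Formula: Stand Density = N_trees / Area_ha
Density = 168 trees / 5.7 ha
Density = 29 trees/ha

29


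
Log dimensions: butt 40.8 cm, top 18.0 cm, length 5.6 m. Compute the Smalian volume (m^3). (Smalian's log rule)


Smalian: V = (A1 + A2)/2 * L,  A = pi*(D/200)^2
A1 = pi*(40.8/200)^2 = 0.130741 m^2
A2 = pi*(18.0/200)^2 = 0.025447 m^2
V = (0.130741+0.025447)/2*5.6 = 0.4373 m^3

0.4373


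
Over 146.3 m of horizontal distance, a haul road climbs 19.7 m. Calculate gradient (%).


Formula: Gradient = rise / run * 100
Gradient = 19.7 / 146.3 * 100 = 13.5%

13.5


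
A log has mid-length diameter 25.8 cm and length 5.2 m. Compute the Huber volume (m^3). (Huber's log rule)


Huber: V = Am * L,  Am = pi*(Dm/200)^2
Am = pi*(25.8/200)^2 = 0.052279 m^2
V = 0.052279*5.2 = 0.2719 m^3

0.2719


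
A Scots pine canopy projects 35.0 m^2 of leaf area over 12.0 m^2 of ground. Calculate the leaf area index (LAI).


Formula: LAI = total leaf area / ground area  (dimensionless)
LAI = 35.0 m^2 / 12.0 m^2
LAI = 2.92

2.92


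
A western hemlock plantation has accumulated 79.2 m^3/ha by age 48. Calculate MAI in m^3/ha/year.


Formula: MAI = Total Volume / Stand Age
MAI = 79.2 m^3/ha / 48 years
MAI = 1.65 m^3/ha/year

1.65


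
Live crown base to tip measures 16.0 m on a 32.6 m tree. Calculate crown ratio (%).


Formula: Crown Ratio = (Crown Length / Total Height) * 100
CR = (16.0 m / 32.6 m) * 100
CR = 0.4908 * 100 = 49.1%

49.1


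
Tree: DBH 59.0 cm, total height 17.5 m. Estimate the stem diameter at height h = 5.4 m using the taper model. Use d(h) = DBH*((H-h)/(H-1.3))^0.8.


Taper: d(h) = DBH * ((H - h) / (H - 1.3))^0.8
Numerator = H - h = 17.5 - 5.4 = 12.1 m
Denominator = H - 1.3 = 17.5 - 1.3 = 16.2 m
Ratio = 12.1 / 16.2 = 0.74691
d = 59.0 * 0.74691^0.8 = 46.7 cm

46.7


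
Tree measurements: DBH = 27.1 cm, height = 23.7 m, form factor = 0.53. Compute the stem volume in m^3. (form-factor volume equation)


Formula: V = pi * (DBH/200)^2 * H * ff
Radius = DBH/200 = 27.1/200 = 0.1355 m
Radius^2 = 0.1355^2 = 0.01836025 m^2
V = pi * 0.01836025 * 23.7 * 0.53
V = 0.725 m^3

0.725


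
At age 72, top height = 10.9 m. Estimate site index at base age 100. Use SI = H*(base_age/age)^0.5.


Formula: SI = H_dom * (base_age / age)^0.5
Age ratio = 100 / 72 = 1.38889
sqrt(age_ratio) = 1.17851
SI = 10.9 * 1.17851 = 12.8 m

12.8


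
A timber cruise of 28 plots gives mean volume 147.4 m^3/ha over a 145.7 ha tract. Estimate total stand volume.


Formula: Total Volume = Mean Volume per ha * Total Area
Total Volume = 147.4 m^3/ha * 145.7 ha
Total Volume = 21476 m^3

21476


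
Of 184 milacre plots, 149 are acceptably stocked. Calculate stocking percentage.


Formula: Stocking % = stocked plots / total plots * 100
Stocking = 149 / 184 * 100
Stocking = 0.8098 * 100 = 81.0%

81.0


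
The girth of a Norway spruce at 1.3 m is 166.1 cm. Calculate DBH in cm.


Formula: DBH = C / pi
DBH = 166.1 / pi
pi = 3.14159...
DBH = 52.9 cm

52.9


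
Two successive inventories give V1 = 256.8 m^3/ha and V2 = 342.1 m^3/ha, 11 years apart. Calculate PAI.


Formula: PAI = (V_T2 - V_T1) / (T2 - T1)
Volume increment = 342.1 - 256.8 = 85.3 m^3/ha
PAI = 85.3 / 11 = 7.75 m^3/ha/year

7.75


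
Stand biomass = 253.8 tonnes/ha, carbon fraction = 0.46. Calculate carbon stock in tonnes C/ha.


Formula: Carbon Stock = Biomass * Carbon Fraction
C = 253.8 t/ha * 0.46
C = 116.7 t C/ha

116.7


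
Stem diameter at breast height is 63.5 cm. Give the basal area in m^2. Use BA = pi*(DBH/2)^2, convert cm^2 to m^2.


Formula: BA = pi * (DBH/2)^2 / 10000  (cm^2 to m^2)
Radius = DBH/2 = 63.5/2 = 31.75 cm
BA = pi * 31.75^2 / 10000
   = 3166.9217 cm^2 / 10000
   = 0.3167 m^2

0.3167


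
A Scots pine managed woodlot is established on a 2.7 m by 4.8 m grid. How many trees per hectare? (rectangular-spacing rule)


Formula: TPH = 10000 m^2/ha / (spacing_x * spacing_y)
Area per tree = 2.7 m * 4.8 m = 12.96 m^2
TPH = 10000 / 12.96 = 772 trees/ha

772


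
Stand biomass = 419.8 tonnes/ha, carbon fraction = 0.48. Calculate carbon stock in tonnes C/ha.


Formula: Carbon Stock = Biomass * Carbon Fraction
C = 419.8 t/ha * 0.48
C = 201.5 t C/ha

201.5


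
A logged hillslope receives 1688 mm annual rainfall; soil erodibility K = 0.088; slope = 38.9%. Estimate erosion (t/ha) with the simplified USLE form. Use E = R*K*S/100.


Formula: E = R * K * S / 100  (simplified USLE)
R * K = 1688 * 0.088 = 148.544
E = 148.544 * 38.9 / 100 = 57.78 t/ha

57.78


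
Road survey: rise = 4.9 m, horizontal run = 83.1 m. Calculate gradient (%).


Formula: Gradient = rise / run * 100
Gradient = 4.9 / 83.1 * 100 = 5.9%

5.9


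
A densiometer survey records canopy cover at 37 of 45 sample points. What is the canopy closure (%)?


Formula: Canopy closure = covered points / total points * 100
Closure = 37 / 45 * 100
Closure = 0.8222 * 100 = 82.2%

82.2


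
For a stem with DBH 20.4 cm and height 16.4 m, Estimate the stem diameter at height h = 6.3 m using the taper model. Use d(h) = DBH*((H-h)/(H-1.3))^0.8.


Taper: d(h) = DBH * ((H - h) / (H - 1.3))^0.8
Numerator = H - h = 16.4 - 6.3 = 10.1 m
Denominator = H - 1.3 = 16.4 - 1.3 = 15.1 m
Ratio = 10.1 / 15.1 = 0.66887
d = 20.4 * 0.66887^0.8 = 14.8 cm

14.8


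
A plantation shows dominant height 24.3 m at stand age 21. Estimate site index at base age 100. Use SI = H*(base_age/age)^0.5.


Formula: SI = H_dom * (base_age / age)^0.5
Age ratio = 100 / 21 = 4.7619
sqrt(age_ratio) = 2.18218
SI = 24.3 * 2.18218 = 53.0 m

53.0


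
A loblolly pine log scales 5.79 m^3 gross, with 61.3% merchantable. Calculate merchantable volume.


Formula: MV = V_total * (merchantable_pct / 100)
Merchantable fraction = 61.3% / 100 = 0.613
MV = 5.79 m^3 * 0.613 = 3.549 m^3

3.549


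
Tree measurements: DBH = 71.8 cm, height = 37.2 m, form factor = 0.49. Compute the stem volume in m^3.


Formula: V = pi * (DBH/200)^2 * H * ff
Radius = DBH/200 = 71.8/200 = 0.359 m
Radius^2 = 0.359^2 = 0.128881 m^2
V = pi * 0.128881 * 37.2 * 0.49
V = 7.38 m^3

7.38


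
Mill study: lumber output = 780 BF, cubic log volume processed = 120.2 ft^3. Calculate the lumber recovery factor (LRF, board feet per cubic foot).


Formula: LRF = Lumber Output (BF) / Log Input (ft^3)
LRF = 780 BF / 120.2 ft^3
LRF = 6.49 BF/ft^3

6.49


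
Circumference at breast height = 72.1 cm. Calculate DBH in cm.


Formula: DBH = C / pi
DBH = 72.1 / pi
pi = 3.14159...
DBH = 23.0 cm

23.0


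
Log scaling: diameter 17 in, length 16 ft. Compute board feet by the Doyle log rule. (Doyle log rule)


Doyle: BF = (D - 4)^2 * L / 16
Adjusted diameter = 17 - 4 = 13 in
(D-4)^2 = 13^2 = 169
BF = 169 * 16 / 16 = 169 BF

169


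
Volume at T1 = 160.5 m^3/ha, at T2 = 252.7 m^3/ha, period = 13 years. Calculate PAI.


Formula: PAI = (V_T2 - V_T1) / (T2 - T1)
Volume increment = 252.7 - 160.5 = 92.2 m^3/ha
PAI = 92.2 / 13 = 7.09 m^3/ha/year

7.09


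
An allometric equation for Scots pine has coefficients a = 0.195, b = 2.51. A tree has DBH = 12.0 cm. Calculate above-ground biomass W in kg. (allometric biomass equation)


Formula: W = a * DBH^b  (allometric power law)
DBH^b = 12.0^2.51 = 511.3814
W = 0.195 * 511.3814 = 99.7 kg

99.7


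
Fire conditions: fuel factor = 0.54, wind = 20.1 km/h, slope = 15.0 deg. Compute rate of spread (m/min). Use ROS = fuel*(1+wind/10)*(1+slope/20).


Formula: ROS = fuel * (1 + wind/10) * (1 + slope/20)
Wind factor = 1 + 20.1/10 = 3.01
Slope factor = 1 + 15.0/20 = 1.75
ROS = 0.54 * 3.01 * 1.75 = 2.84 m/min

2.84


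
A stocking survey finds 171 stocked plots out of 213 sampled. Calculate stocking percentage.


Formula: Stocking % = stocked plots / total plots * 100
Stocking = 171 / 213 * 100
Stocking = 0.8028 * 100 = 80.3%

80.3


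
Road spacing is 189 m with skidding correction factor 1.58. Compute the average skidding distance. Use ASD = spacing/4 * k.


Formula: ASD = (spacing / 4) * correction
Uncorrected distance = spacing / 4 = 189 / 4 = 47.25 m
ASD = 47.25 * 1.58 = 75 m

75


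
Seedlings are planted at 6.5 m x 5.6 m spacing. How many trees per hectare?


Formula: TPH = 10000 m^2/ha / (spacing_x * spacing_y)
Area per tree = 6.5 m * 5.6 m = 36.4 m^2
TPH = 10000 / 36.4 = 275 trees/ha

275


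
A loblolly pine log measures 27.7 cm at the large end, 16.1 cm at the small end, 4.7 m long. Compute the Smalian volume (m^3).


Smalian: V = (A1 + A2)/2 * L,  A = pi*(D/200)^2
A1 = pi*(27.7/200)^2 = 0.060263 m^2
A2 = pi*(16.1/200)^2 = 0.020358 m^2
V = (0.060263+0.020358)/2*4.7 = 0.1895 m^3

0.1895


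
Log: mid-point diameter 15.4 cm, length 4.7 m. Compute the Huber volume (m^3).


Huber: V = Am * L,  Am = pi*(Dm/200)^2
Am = pi*(15.4/200)^2 = 0.018627 m^2
V = 0.018627*4.7 = 0.0875 m^3

0.0875


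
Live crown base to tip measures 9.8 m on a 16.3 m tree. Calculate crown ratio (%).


Formula: Crown Ratio = (Crown Length / Total Height) * 100
CR = (9.8 m / 16.3 m) * 100
CR = 0.6012 * 100 = 60.1%

60.1


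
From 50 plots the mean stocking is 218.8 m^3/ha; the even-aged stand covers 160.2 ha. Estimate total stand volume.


Formula: Total Volume = Mean Volume per ha * Total Area
Total Volume = 218.8 m^3/ha * 160.2 ha
Total Volume = 35052 m^3

35052


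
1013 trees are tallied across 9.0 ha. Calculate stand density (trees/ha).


Formula: Stand Density = N_trees / Area_ha
Density = 1013 trees / 9.0 ha
Density = 113 trees/ha

113


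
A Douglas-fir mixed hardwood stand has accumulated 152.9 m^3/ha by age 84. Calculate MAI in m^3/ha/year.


Formula: MAI = Total Volume / Stand Age
MAI = 152.9 m^3/ha / 84 years
MAI = 1.82 m^3/ha/year

1.82


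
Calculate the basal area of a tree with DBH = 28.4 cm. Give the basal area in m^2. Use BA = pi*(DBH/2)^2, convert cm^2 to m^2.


Formula: BA = pi * (DBH/2)^2 / 10000  (cm^2 to m^2)
Radius = DBH/2 = 28.4/2 = 14.2 cm
BA = pi * 14.2^2 / 10000
   = 633.4707 cm^2 / 10000
   = 0.0633 m^2

0.0633


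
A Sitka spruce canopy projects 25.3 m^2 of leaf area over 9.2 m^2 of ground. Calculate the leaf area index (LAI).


Formula: LAI = total leaf area / ground area  (dimensionless)
LAI = 25.3 m^2 / 9.2 m^2
LAI = 2.75

2.75


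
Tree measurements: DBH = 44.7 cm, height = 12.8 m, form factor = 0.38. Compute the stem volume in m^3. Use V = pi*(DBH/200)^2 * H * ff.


Formula: V = pi * (DBH/200)^2 * H * ff
Radius = DBH/200 = 44.7/200 = 0.2235 m
Radius^2 = 0.2235^2 = 0.04995225 m^2
V = pi * 0.04995225 * 12.8 * 0.38
V = 0.763 m^3

0.763


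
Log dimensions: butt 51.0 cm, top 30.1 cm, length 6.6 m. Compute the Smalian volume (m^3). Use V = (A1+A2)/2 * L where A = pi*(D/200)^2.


Smalian: V = (A1 + A2)/2 * L,  A = pi*(D/200)^2
A1 = pi*(51.0/200)^2 = 0.204282 m^2
A2 = pi*(30.1/200)^2 = 0.071158 m^2
V = (0.204282+0.071158)/2*6.6 = 0.909 m^3

0.909


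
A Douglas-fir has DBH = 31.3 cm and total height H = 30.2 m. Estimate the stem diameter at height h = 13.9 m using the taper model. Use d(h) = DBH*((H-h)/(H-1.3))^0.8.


Taper: d(h) = DBH * ((H - h) / (H - 1.3))^0.8
Numerator = H - h = 30.2 - 13.9 = 16.3 m
Denominator = H - 1.3 = 30.2 - 1.3 = 28.9 m
Ratio = 16.3 / 28.9 = 0.56401
d = 31.3 * 0.56401^0.8 = 19.8 cm

19.8


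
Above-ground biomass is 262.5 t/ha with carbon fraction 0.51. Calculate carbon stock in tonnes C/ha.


Formula: Carbon Stock = Biomass * Carbon Fraction
C = 262.5 t/ha * 0.51
C = 133.9 t C/ha

133.9


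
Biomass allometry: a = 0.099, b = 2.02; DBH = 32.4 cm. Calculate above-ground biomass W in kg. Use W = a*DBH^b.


Formula: W = a * DBH^b  (allometric power law)
DBH^b = 32.4^2.02 = 1125.3845
W = 0.099 * 1125.3845 = 111.4 kg

111.4


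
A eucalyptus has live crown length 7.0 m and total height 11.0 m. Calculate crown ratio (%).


Formula: Crown Ratio = (Crown Length / Total Height) * 100
CR = (7.0 m / 11.0 m) * 100
CR = 0.6364 * 100 = 63.6%

63.6


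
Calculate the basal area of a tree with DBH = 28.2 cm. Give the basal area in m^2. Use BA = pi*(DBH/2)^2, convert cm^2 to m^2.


Formula: BA = pi * (DBH/2)^2 / 10000  (cm^2 to m^2)
Radius = DBH/2 = 28.2/2 = 14.1 cm
BA = pi * 14.1^2 / 10000
   = 624.58 cm^2 / 10000
   = 0.0625 m^2

0.0625


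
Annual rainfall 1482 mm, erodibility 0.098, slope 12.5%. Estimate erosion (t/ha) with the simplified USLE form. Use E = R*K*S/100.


Formula: E = R * K * S / 100  (simplified USLE)
R * K = 1482 * 0.098 = 145.236
E = 145.236 * 12.5 / 100 = 18.15 t/ha

18.15


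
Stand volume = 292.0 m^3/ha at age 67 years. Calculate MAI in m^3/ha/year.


Formula: MAI = Total Volume / Stand Age
MAI = 292.0 m^3/ha / 67 years
MAI = 4.36 m^3/ha/year

4.36


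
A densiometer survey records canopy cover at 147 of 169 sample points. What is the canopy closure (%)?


Formula: Canopy closure = covered points / total points * 100
Closure = 147 / 169 * 100
Closure = 0.8698 * 100 = 87.0%

87.0


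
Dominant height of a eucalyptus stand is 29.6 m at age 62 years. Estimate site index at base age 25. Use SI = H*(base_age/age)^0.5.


Formula: SI = H_dom * (base_age / age)^0.5
Age ratio = 25 / 62 = 0.40323
sqrt(age_ratio) = 0.635
SI = 29.6 * 0.635 = 18.8 m

18.8


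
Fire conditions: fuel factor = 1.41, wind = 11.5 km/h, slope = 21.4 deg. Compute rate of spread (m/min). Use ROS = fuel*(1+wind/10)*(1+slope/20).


Formula: ROS = fuel * (1 + wind/10) * (1 + slope/20)
Wind factor = 1 + 11.5/10 = 2.15
Slope factor = 1 + 21.4/20 = 2.07
ROS = 1.41 * 2.15 * 2.07 = 6.28 m/min

6.28


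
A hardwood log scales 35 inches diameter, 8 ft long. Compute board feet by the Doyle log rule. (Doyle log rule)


Doyle: BF = (D - 4)^2 * L / 16
Adjusted diameter = 35 - 4 = 31 in
(D-4)^2 = 31^2 = 961
BF = 961 * 8 / 16 = 481 BF

481


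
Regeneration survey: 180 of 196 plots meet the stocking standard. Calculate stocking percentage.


Formula: Stocking % = stocked plots / total plots * 100
Stocking = 180 / 196 * 100
Stocking = 0.9184 * 100 = 91.8%

91.8


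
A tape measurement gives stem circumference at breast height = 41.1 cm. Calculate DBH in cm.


Formula: DBH = C / pi
DBH = 41.1 / pi
pi = 3.14159...
DBH = 13.1 cm

13.1


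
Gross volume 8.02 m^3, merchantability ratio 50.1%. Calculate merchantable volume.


Formula: MV = V_total * (merchantable_pct / 100)
Merchantable fraction = 50.1% / 100 = 0.501
MV = 8.02 m^3 * 0.501 = 4.018 m^3

4.018


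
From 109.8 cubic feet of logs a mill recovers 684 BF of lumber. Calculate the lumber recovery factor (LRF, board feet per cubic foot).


Formula: LRF = Lumber Output (BF) / Log Input (ft^3)
LRF = 684 BF / 109.8 ft^3
LRF = 6.23 BF/ft^3

6.23


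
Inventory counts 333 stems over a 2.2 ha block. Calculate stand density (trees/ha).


Formula: Stand Density = N_trees / Area_ha
Density = 333 trees / 2.2 ha
Density = 151 trees/ha

151


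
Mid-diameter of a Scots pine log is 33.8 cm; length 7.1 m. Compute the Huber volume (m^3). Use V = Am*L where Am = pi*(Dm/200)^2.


Huber: V = Am * L,  Am = pi*(Dm/200)^2
Am = pi*(33.8/200)^2 = 0.089727 m^2
V = 0.089727*7.1 = 0.6371 m^3

0.6371


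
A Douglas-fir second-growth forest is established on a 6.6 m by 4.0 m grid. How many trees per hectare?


Formula: TPH = 10000 m^2/ha / (spacing_x * spacing_y)
Area per tree = 6.6 m * 4.0 m = 26.4 m^2
TPH = 10000 / 26.4 = 379 trees/ha

379


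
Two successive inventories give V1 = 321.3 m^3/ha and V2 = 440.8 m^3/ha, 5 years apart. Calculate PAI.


Formula: PAI = (V_T2 - V_T1) / (T2 - T1)
Volume increment = 440.8 - 321.3 = 119.5 m^3/ha
PAI = 119.5 / 5 = 23.9 m^3/ha/year

23.9


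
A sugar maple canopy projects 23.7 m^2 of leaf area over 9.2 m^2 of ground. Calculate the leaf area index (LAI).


Formula: LAI = total leaf area / ground area  (dimensionless)
LAI = 23.7 m^2 / 9.2 m^2
LAI = 2.58

2.58


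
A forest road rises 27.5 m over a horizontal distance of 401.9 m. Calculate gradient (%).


Formula: Gradient = rise / run * 100
Gradient = 27.5 / 401.9 * 100 = 6.8%

6.8


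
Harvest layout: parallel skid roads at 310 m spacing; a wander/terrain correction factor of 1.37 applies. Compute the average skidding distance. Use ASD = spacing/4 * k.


Formula: ASD = (spacing / 4) * correction
Uncorrected distance = spacing / 4 = 310 / 4 = 77.5 m
ASD = 77.5 * 1.37 = 106 m

106


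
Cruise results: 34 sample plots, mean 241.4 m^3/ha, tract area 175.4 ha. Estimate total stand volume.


Formula: Total Volume = Mean Volume per ha * Total Area
Total Volume = 241.4 m^3/ha * 175.4 ha
Total Volume = 42342 m^3

42342


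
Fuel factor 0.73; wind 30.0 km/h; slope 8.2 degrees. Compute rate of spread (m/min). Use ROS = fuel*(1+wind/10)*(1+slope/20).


Formula: ROS = fuel * (1 + wind/10) * (1 + slope/20)
Wind factor = 1 + 30.0/10 = 4.0
Slope factor = 1 + 8.2/20 = 1.41
ROS = 0.73 * 4.0 * 1.41 = 4.12 m/min

4.12


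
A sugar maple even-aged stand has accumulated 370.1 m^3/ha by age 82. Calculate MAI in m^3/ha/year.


Formula: MAI = Total Volume / Stand Age
MAI = 370.1 m^3/ha / 82 years
MAI = 4.51 m^3/ha/year

4.51


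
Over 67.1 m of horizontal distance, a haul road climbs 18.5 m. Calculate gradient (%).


Formula: Gradient = rise / run * 100
Gradient = 18.5 / 67.1 * 100 = 27.6%

27.6


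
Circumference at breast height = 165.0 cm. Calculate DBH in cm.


Formula: DBH = C / pi
DBH = 165.0 / pi
pi = 3.14159...
DBH = 52.5 cm

52.5


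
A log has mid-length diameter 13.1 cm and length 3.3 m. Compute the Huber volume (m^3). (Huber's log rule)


Huber: V = Am * L,  Am = pi*(Dm/200)^2
Am = pi*(13.1/200)^2 = 0.013478 m^2
V = 0.013478*3.3 = 0.0445 m^3

0.0445


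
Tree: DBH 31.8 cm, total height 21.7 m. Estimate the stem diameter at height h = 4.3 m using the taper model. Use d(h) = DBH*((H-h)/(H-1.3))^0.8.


Taper: d(h) = DBH * ((H - h) / (H - 1.3))^0.8
Numerator = H - h = 21.7 - 4.3 = 17.4 m
Denominator = H - 1.3 = 21.7 - 1.3 = 20.4 m
Ratio = 17.4 / 20.4 = 0.85294
d = 31.8 * 0.85294^0.8 = 28.0 cm

28.0


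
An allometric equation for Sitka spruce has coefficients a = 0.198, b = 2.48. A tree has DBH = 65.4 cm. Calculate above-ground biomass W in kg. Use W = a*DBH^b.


Formula: W = a * DBH^b  (allometric power law)
DBH^b = 65.4^2.48 = 31815.0651
W = 0.198 * 31815.0651 = 6299.4 kg

6299.4


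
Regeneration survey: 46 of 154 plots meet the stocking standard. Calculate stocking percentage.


Formula: Stocking % = stocked plots / total plots * 100
Stocking = 46 / 154 * 100
Stocking = 0.2987 * 100 = 29.9%

29.9


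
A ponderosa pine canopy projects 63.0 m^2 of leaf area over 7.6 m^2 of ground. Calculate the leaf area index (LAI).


Formula: LAI = total leaf area / ground area  (dimensionless)
LAI = 63.0 m^2 / 7.6 m^2
LAI = 8.29

8.29


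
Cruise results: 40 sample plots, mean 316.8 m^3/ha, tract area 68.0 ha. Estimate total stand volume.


Formula: Total Volume = Mean Volume per ha * Total Area
Total Volume = 316.8 m^3/ha * 68.0 ha
Total Volume = 21542 m^3

21542


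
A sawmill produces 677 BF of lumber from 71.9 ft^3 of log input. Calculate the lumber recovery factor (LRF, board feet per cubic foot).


Formula: LRF = Lumber Output (BF) / Log Input (ft^3)
LRF = 677 BF / 71.9 ft^3
LRF = 9.42 BF/ft^3

9.42
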